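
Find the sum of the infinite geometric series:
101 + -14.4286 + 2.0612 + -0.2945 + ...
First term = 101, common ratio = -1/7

For |r| < 1, S = a / (1 - r)
S = 101 / (1 - (-1/7))
S = 101 / (8/7)
S = 707/8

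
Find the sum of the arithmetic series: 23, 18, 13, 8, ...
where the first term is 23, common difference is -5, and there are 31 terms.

Sₙ = n/2 × (first + last)
Last term = a + (n-1)d = 23 + (31-1)×(-5) = -127
S_31 = 31/2 × (23 + (-127))
S_31 = 31/2 × (-104) = -1612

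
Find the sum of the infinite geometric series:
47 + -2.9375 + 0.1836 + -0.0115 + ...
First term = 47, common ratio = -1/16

For |r| < 1, S = a / (1 - r)
S = 47 / (1 - (-1/16))
S = 47 / (17/16)
S = 752/17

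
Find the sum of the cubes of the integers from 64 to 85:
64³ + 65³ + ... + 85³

Use ∑_{k=1}^{n} k³ = [n(n+1)/2]², then subtract the first 63 terms.
∑_{k=1}^{85} k³ = [85×86/2]² = 3655² = 13359025
∑_{k=1}^{63} k³ = [63×64/2]² = 2016² = 4064256
∑_{k=64}^{85} k³ = 13359025 - 4064256 = 9294769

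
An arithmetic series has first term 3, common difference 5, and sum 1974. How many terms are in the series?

Using S = n/2 × [2a + (n-1)d]
1974 = n/2 × [2(3) + (n-1)(5)]
1974 = n/2 × [6 + 5n - 5]
3948 = n × [1 + 5n]
5n² + (1)n - 3948 = 0
Discriminant: Δ = (1)² - 4(5)(-3948) = 1 + 78960 = 78961
√Δ = 281
n = [-(1) + √Δ] / (2·5) = (-1 + 281) / 10 = 280 / 10 = 28
(The negative root is discarded since n must be a positive integer.)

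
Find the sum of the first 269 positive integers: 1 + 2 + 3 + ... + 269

Formula: ∑k = n(n+1)/2
= 269×270/2
= 72630/2
= 36315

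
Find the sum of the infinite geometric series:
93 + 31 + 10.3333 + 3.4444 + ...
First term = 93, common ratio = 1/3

For |r| < 1, S = a / (1 - r)
S = 93 / (1 - (1/3))
S = 93 / (2/3)
S = 279/2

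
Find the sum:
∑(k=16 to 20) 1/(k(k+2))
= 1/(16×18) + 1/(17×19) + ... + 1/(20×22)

Partial fractions: 1/(k(k+2)) = (1/2)[1/k - 1/(k+2)]
Telescoping leaves the first two and last two terms:
= (1/2)[1/16 + 1/17 - 1/21 - 1/22]
= 1775/125664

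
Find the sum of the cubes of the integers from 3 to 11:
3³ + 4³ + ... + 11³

Use ∑_{k=1}^{n} k³ = [n(n+1)/2]², then subtract the first 2 terms.
∑_{k=1}^{11} k³ = [11×12/2]² = 66² = 4356
∑_{k=1}^{2} k³ = [2×3/2]² = 3² = 9
∑_{k=3}^{11} k³ = 4356 - 9 = 4347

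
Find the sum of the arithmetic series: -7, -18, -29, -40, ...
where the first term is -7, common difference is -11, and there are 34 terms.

Sₙ = n/2 × (first + last)
Last term = a + (n-1)d = -7 + (34-1)×(-11) = -370
S_34 = 34/2 × (-7 + (-370))
S_34 = 34/2 × (-377) = -6409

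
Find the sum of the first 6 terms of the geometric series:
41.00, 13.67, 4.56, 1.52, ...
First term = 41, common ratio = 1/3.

Sₙ = a(1 - rⁿ) / (1 - r)
S_6 = 41(1 - (1/3)^6) / (1 - (1/3))
S_6 = 41(1 - (1/729)) / (2/3)
S_6 = 14924/243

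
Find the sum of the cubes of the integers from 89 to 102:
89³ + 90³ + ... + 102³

Use ∑_{k=1}^{n} k³ = [n(n+1)/2]², then subtract the first 88 terms.
∑_{k=1}^{102} k³ = [102×103/2]² = 5253² = 27594009
∑_{k=1}^{88} k³ = [88×89/2]² = 3916² = 15335056
∑_{k=89}^{102} k³ = 27594009 - 15335056 = 12258953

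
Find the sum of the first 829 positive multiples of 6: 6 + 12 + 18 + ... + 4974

Factor out 6: = 6(1 + 2 + ... + 829) = 6 × n(n+1)/2
= 6 × 829×830/2
= 6 × 344035
= 2064210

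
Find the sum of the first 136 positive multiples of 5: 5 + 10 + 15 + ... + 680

Factor out 5: = 5(1 + 2 + ... + 136) = 5 × n(n+1)/2
= 5 × 136×137/2
= 5 × 9316
= 46580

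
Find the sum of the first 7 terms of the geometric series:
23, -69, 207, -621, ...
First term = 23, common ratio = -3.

Sₙ = a(1 - rⁿ) / (1 - r)
S_7 = 23(1 - (-3)^7) / (1 - (-3))
S_7 = 23(1 - (-2187)) / (4)
S_7 = 12581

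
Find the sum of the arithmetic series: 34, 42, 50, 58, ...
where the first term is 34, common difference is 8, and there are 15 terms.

Sₙ = n/2 × (first + last)
Last term = a + (n-1)d = 34 + (15-1)×8 = 146
S_15 = 15/2 × (34 + 146)
S_15 = 15/2 × 180 = 1350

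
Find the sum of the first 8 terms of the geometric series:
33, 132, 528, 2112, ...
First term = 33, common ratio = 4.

Sₙ = a(1 - rⁿ) / (1 - r)
S_8 = 33(1 - 4^8) / (1 - 4)
S_8 = 33(1 - 65536) / (-3)
S_8 = 720885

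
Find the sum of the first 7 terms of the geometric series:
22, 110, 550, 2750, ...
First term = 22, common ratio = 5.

Sₙ = a(1 - rⁿ) / (1 - r)
S_7 = 22(1 - 5^7) / (1 - 5)
S_7 = 22(1 - 78125) / (-4)
S_7 = 429682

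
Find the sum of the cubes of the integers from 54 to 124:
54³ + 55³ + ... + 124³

Use ∑_{k=1}^{n} k³ = [n(n+1)/2]², then subtract the first 53 terms.
∑_{k=1}^{124} k³ = [124×125/2]² = 7750² = 60062500
∑_{k=1}^{53} k³ = [53×54/2]² = 1431² = 2047761
∑_{k=54}^{124} k³ = 60062500 - 2047761 = 58014739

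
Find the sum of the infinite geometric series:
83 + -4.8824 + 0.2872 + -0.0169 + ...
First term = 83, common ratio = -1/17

For |r| < 1, S = a / (1 - r)
S = 83 / (1 - (-1/17))
S = 83 / (18/17)
S = 1411/18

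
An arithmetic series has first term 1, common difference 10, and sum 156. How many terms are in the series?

Using S = n/2 × [2a + (n-1)d]
156 = n/2 × [2(1) + (n-1)(10)]
156 = n/2 × [2 + 10n - 10]
312 = n × [-8 + 10n]
10n² + (-8)n - 312 = 0
Discriminant: Δ = (-8)² - 4(10)(-312) = 64 + 12480 = 12544
√Δ = 112
n = [-(-8) + √Δ] / (2·10) = (8 + 112) / 20 = 120 / 20 = 6
(The negative root is discarded since n must be a positive integer.)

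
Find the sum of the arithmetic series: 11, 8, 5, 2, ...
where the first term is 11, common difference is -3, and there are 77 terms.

Sₙ = n/2 × (first + last)
Last term = a + (n-1)d = 11 + (77-1)×(-3) = -217
S_77 = 77/2 × (11 + (-217))
S_77 = 77/2 × (-206) = -7931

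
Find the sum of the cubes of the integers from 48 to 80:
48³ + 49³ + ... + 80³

Use ∑_{k=1}^{n} k³ = [n(n+1)/2]², then subtract the first 47 terms.
∑_{k=1}^{80} k³ = [80×81/2]² = 3240² = 10497600
∑_{k=1}^{47} k³ = [47×48/2]² = 1128² = 1272384
∑_{k=48}^{80} k³ = 10497600 - 1272384 = 9225216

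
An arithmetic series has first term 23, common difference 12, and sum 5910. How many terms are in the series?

Using S = n/2 × [2a + (n-1)d]
5910 = n/2 × [2(23) + (n-1)(12)]
5910 = n/2 × [46 + 12n - 12]
11820 = n × [34 + 12n]
12n² + (34)n - 11820 = 0
Discriminant: Δ = (34)² - 4(12)(-11820) = 1156 + 567360 = 568516
√Δ = 754
n = [-(34) + √Δ] / (2·12) = (-34 + 754) / 24 = 720 / 24 = 30
(The negative root is discarded since n must be a positive integer.)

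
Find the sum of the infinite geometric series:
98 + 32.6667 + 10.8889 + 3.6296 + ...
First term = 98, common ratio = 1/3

For |r| < 1, S = a / (1 - r)
S = 98 / (1 - (1/3))
S = 98 / (2/3)
S = 147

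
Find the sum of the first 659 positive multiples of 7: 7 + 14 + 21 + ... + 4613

Factor out 7: = 7(1 + 2 + ... + 659) = 7 × n(n+1)/2
= 7 × 659×660/2
= 7 × 217470
= 1522290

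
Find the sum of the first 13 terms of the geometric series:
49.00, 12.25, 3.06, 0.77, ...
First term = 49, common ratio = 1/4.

Sₙ = a(1 - rⁿ) / (1 - r)
S_13 = 49(1 - (1/4)^13) / (1 - (1/4))
S_13 = 49(1 - (1/67108864)) / (3/4)
S_13 = 1096111429/16777216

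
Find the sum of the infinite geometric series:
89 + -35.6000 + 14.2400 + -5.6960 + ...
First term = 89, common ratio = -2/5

For |r| < 1, S = a / (1 - r)
S = 89 / (1 - (-2/5))
S = 89 / (7/5)
S = 445/7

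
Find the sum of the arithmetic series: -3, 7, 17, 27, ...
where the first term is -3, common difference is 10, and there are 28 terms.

Sₙ = n/2 × (first + last)
Last term = a + (n-1)d = -3 + (28-1)×10 = 267
S_28 = 28/2 × (-3 + 267)
S_28 = 28/2 × 264 = 3696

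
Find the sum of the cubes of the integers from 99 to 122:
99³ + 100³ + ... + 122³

Use ∑_{k=1}^{n} k³ = [n(n+1)/2]², then subtract the first 98 terms.
∑_{k=1}^{122} k³ = [122×123/2]² = 7503² = 56295009
∑_{k=1}^{98} k³ = [98×99/2]² = 4851² = 23532201
∑_{k=99}^{122} k³ = 56295009 - 23532201 = 32762808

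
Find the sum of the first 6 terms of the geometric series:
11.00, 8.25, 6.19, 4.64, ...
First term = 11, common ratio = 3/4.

Sₙ = a(1 - rⁿ) / (1 - r)
S_6 = 11(1 - (3/4)^6) / (1 - (3/4))
S_6 = 11(1 - (729/4096)) / (1/4)
S_6 = 37037/1024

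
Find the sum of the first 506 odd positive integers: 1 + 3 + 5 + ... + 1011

Sum of first n odd numbers = n²
= 506²
= 256036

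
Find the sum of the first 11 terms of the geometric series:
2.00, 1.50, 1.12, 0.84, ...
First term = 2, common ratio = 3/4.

Sₙ = a(1 - rⁿ) / (1 - r)
S_11 = 2(1 - (3/4)^11) / (1 - (3/4))
S_11 = 2(1 - (177147/4194304)) / (1/4)
S_11 = 4017157/524288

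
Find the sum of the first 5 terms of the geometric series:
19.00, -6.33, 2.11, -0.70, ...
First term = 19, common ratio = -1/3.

Sₙ = a(1 - rⁿ) / (1 - r)
S_5 = 19(1 - (-1/3)^5) / (1 - (-1/3))
S_5 = 19(1 - (-1/243)) / (4/3)
S_5 = 1159/81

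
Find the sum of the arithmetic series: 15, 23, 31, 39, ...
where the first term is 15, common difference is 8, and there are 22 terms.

Sₙ = n/2 × (first + last)
Last term = a + (n-1)d = 15 + (22-1)×8 = 183
S_22 = 22/2 × (15 + 183)
S_22 = 22/2 × 198 = 2178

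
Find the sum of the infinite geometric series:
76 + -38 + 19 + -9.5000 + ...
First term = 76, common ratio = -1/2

For |r| < 1, S = a / (1 - r)
S = 76 / (1 - (-1/2))
S = 76 / (3/2)
S = 152/3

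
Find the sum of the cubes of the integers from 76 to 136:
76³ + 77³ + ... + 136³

Use ∑_{k=1}^{n} k³ = [n(n+1)/2]², then subtract the first 75 terms.
∑_{k=1}^{136} k³ = [136×137/2]² = 9316² = 86787856
∑_{k=1}^{75} k³ = [75×76/2]² = 2850² = 8122500
∑_{k=76}^{136} k³ = 86787856 - 8122500 = 78665356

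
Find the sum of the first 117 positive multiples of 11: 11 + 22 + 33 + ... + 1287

Factor out 11: = 11(1 + 2 + ... + 117) = 11 × n(n+1)/2
= 11 × 117×118/2
= 11 × 6903
= 75933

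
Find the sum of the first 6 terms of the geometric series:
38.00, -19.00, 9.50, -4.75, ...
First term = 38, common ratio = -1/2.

Sₙ = a(1 - rⁿ) / (1 - r)
S_6 = 38(1 - (-1/2)^6) / (1 - (-1/2))
S_6 = 38(1 - (1/64)) / (3/2)
S_6 = 399/16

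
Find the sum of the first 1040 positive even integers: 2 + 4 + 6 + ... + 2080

Sum of first n even numbers = n(n+1)
= 1040×1041
= 1082640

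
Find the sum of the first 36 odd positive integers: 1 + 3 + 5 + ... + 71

Sum of first n odd numbers = n²
= 36²
= 1296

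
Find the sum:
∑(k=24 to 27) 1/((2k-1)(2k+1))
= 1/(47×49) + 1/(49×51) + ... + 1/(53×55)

Partial fractions: 1/((2k-1)(2k+1)) = (1/2)[1/(2k-1) - 1/(2k+1)]
The series telescopes:
= (1/2)[1/47 - 1/55]
= 4/2585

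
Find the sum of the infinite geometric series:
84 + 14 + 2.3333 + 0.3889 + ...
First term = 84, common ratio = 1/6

For |r| < 1, S = a / (1 - r)
S = 84 / (1 - (1/6))
S = 84 / (5/6)
S = 504/5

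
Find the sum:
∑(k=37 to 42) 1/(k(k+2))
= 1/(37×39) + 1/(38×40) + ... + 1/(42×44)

Partial fractions: 1/(k(k+2)) = (1/2)[1/k - 1/(k+2)]
Telescoping leaves the first two and last two terms:
= (1/2)[1/37 + 1/38 - 1/43 - 1/44]
= 9789/2660152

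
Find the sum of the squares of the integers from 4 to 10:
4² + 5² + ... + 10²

Use ∑_{k=1}^{n} k² = n(n+1)(2n+1)/6, then subtract the first 3 terms.
∑_{k=1}^{10} k² = 10×11×21/6 = 385
∑_{k=1}^{3} k² = 3×4×7/6 = 14
∑_{k=4}^{10} k² = 385 - 14 = 371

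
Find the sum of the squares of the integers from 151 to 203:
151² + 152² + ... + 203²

Use ∑_{k=1}^{n} k² = n(n+1)(2n+1)/6, then subtract the first 150 terms.
∑_{k=1}^{203} k² = 203×204×407/6 = 2809114
∑_{k=1}^{150} k² = 150×151×301/6 = 1136275
∑_{k=151}^{203} k² = 2809114 - 1136275 = 1672839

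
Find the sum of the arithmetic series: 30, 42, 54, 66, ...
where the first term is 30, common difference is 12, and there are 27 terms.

Sₙ = n/2 × (first + last)
Last term = a + (n-1)d = 30 + (27-1)×12 = 342
S_27 = 27/2 × (30 + 342)
S_27 = 27/2 × 372 = 5022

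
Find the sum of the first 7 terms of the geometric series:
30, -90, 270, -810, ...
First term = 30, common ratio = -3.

Sₙ = a(1 - rⁿ) / (1 - r)
S_7 = 30(1 - (-3)^7) / (1 - (-3))
S_7 = 30(1 - (-2187)) / (4)
S_7 = 16410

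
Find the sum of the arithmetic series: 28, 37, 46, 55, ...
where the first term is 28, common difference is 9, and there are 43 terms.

Sₙ = n/2 × (first + last)
Last term = a + (n-1)d = 28 + (43-1)×9 = 406
S_43 = 43/2 × (28 + 406)
S_43 = 43/2 × 434 = 9331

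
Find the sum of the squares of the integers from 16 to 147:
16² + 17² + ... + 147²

Use ∑_{k=1}^{n} k² = n(n+1)(2n+1)/6, then subtract the first 15 terms.
∑_{k=1}^{147} k² = 147×148×295/6 = 1069670
∑_{k=1}^{15} k² = 15×16×31/6 = 1240
∑_{k=16}^{147} k² = 1069670 - 1240 = 1068430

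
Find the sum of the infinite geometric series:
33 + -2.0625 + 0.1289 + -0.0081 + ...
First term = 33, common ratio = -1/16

For |r| < 1, S = a / (1 - r)
S = 33 / (1 - (-1/16))
S = 33 / (17/16)
S = 528/17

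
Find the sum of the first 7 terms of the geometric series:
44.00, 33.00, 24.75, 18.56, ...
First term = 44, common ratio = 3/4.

Sₙ = a(1 - rⁿ) / (1 - r)
S_7 = 44(1 - (3/4)^7) / (1 - (3/4))
S_7 = 44(1 - (2187/16384)) / (1/4)
S_7 = 156167/1024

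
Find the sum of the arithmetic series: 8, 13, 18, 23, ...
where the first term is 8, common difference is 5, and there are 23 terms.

Sₙ = n/2 × (first + last)
Last term = a + (n-1)d = 8 + (23-1)×5 = 118
S_23 = 23/2 × (8 + 118)
S_23 = 23/2 × 126 = 1449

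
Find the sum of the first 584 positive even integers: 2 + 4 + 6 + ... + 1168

Sum of first n even numbers = n(n+1)
= 584×585
= 341640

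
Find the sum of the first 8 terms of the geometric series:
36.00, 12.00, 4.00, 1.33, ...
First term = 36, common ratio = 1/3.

Sₙ = a(1 - rⁿ) / (1 - r)
S_8 = 36(1 - (1/3)^8) / (1 - (1/3))
S_8 = 36(1 - (1/6561)) / (2/3)
S_8 = 13120/243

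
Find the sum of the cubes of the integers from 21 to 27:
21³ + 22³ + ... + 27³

Use ∑_{k=1}^{n} k³ = [n(n+1)/2]², then subtract the first 20 terms.
∑_{k=1}^{27} k³ = [27×28/2]² = 378² = 142884
∑_{k=1}^{20} k³ = [20×21/2]² = 210² = 44100
∑_{k=21}^{27} k³ = 142884 - 44100 = 98784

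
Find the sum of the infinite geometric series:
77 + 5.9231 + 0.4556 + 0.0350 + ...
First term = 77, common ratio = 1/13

For |r| < 1, S = a / (1 - r)
S = 77 / (1 - (1/13))
S = 77 / (12/13)
S = 1001/12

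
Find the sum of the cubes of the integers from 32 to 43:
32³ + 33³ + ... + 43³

Use ∑_{k=1}^{n} k³ = [n(n+1)/2]², then subtract the first 31 terms.
∑_{k=1}^{43} k³ = [43×44/2]² = 946² = 894916
∑_{k=1}^{31} k³ = [31×32/2]² = 496² = 246016
∑_{k=32}^{43} k³ = 894916 - 246016 = 648900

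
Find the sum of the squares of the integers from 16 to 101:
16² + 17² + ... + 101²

Use ∑_{k=1}^{n} k² = n(n+1)(2n+1)/6, then subtract the first 15 terms.
∑_{k=1}^{101} k² = 101×102×203/6 = 348551
∑_{k=1}^{15} k² = 15×16×31/6 = 1240
∑_{k=16}^{101} k² = 348551 - 1240 = 347311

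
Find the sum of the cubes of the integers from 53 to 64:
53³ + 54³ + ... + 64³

Use ∑_{k=1}^{n} k³ = [n(n+1)/2]², then subtract the first 52 terms.
∑_{k=1}^{64} k³ = [64×65/2]² = 2080² = 4326400
∑_{k=1}^{52} k³ = [52×53/2]² = 1378² = 1898884
∑_{k=53}^{64} k³ = 4326400 - 1898884 = 2427516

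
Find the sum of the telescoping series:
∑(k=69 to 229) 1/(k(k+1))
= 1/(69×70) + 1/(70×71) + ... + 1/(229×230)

Partial fractions: 1/(k(k+1)) = 1/k - 1/(k+1)
The series telescopes:
= (1/69 - 1/70) + (1/70 - 1/71) + ... + (1/229 - 1/230)
= 1/69 - 1/230
= 7/690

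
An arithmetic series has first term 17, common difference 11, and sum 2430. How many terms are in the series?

Using S = n/2 × [2a + (n-1)d]
2430 = n/2 × [2(17) + (n-1)(11)]
2430 = n/2 × [34 + 11n - 11]
4860 = n × [23 + 11n]
11n² + (23)n - 4860 = 0
Discriminant: Δ = (23)² - 4(11)(-4860) = 529 + 213840 = 214369
√Δ = 463
n = [-(23) + √Δ] / (2·11) = (-23 + 463) / 22 = 440 / 22 = 20
(The negative root is discarded since n must be a positive integer.)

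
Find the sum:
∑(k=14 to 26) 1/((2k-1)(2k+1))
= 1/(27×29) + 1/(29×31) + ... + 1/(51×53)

Partial fractions: 1/((2k-1)(2k+1)) = (1/2)[1/(2k-1) - 1/(2k+1)]
The series telescopes:
= (1/2)[1/27 - 1/53]
= 13/1431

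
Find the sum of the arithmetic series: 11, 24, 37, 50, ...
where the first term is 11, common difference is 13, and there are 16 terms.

Sₙ = n/2 × (first + last)
Last term = a + (n-1)d = 11 + (16-1)×13 = 206
S_16 = 16/2 × (11 + 206)
S_16 = 16/2 × 217 = 1736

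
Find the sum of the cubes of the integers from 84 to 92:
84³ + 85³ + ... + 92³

Use ∑_{k=1}^{n} k³ = [n(n+1)/2]², then subtract the first 83 terms.
∑_{k=1}^{92} k³ = [92×93/2]² = 4278² = 18301284
∑_{k=1}^{83} k³ = [83×84/2]² = 3486² = 12152196
∑_{k=84}^{92} k³ = 18301284 - 12152196 = 6149088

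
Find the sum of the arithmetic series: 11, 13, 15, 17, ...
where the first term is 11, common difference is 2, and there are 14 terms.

Sₙ = n/2 × (first + last)
Last term = a + (n-1)d = 11 + (14-1)×2 = 37
S_14 = 14/2 × (11 + 37)
S_14 = 14/2 × 48 = 336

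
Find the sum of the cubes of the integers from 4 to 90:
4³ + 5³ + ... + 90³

Use ∑_{k=1}^{n} k³ = [n(n+1)/2]², then subtract the first 3 terms.
∑_{k=1}^{90} k³ = [90×91/2]² = 4095² = 16769025
∑_{k=1}^{3} k³ = [3×4/2]² = 6² = 36
∑_{k=4}^{90} k³ = 16769025 - 36 = 16768989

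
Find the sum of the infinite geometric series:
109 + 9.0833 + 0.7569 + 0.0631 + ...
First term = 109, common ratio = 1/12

For |r| < 1, S = a / (1 - r)
S = 109 / (1 - (1/12))
S = 109 / (11/12)
S = 1308/11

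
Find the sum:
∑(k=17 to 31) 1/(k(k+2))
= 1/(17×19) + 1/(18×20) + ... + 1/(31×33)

Partial fractions: 1/(k(k+2)) = (1/2)[1/k - 1/(k+2)]
Telescoping leaves the first two and last two terms:
= (1/2)[1/17 + 1/18 - 1/32 - 1/33]
= 2845/107712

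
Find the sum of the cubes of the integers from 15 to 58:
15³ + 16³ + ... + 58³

Use ∑_{k=1}^{n} k³ = [n(n+1)/2]², then subtract the first 14 terms.
∑_{k=1}^{58} k³ = [58×59/2]² = 1711² = 2927521
∑_{k=1}^{14} k³ = [14×15/2]² = 105² = 11025
∑_{k=15}^{58} k³ = 2927521 - 11025 = 2916496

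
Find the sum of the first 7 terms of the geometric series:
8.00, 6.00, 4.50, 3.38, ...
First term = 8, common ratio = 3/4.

Sₙ = a(1 - rⁿ) / (1 - r)
S_7 = 8(1 - (3/4)^7) / (1 - (3/4))
S_7 = 8(1 - (2187/16384)) / (1/4)
S_7 = 14197/512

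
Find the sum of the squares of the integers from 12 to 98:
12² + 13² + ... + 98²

Use ∑_{k=1}^{n} k² = n(n+1)(2n+1)/6, then subtract the first 11 terms.
∑_{k=1}^{98} k² = 98×99×197/6 = 318549
∑_{k=1}^{11} k² = 11×12×23/6 = 506
∑_{k=12}^{98} k² = 318549 - 506 = 318043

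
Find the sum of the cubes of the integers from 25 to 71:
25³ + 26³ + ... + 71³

Use ∑_{k=1}^{n} k³ = [n(n+1)/2]², then subtract the first 24 terms.
∑_{k=1}^{71} k³ = [71×72/2]² = 2556² = 6533136
∑_{k=1}^{24} k³ = [24×25/2]² = 300² = 90000
∑_{k=25}^{71} k³ = 6533136 - 90000 = 6443136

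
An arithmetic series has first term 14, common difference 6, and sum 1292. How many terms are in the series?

Using S = n/2 × [2a + (n-1)d]
1292 = n/2 × [2(14) + (n-1)(6)]
1292 = n/2 × [28 + 6n - 6]
2584 = n × [22 + 6n]
6n² + (22)n - 2584 = 0
Discriminant: Δ = (22)² - 4(6)(-2584) = 484 + 62016 = 62500
√Δ = 250
n = [-(22) + √Δ] / (2·6) = (-22 + 250) / 12 = 228 / 12 = 19
(The negative root is discarded since n must be a positive integer.)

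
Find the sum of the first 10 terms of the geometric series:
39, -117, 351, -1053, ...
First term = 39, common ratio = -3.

Sₙ = a(1 - rⁿ) / (1 - r)
S_10 = 39(1 - (-3)^10) / (1 - (-3))
S_10 = 39(1 - 59049) / (4)
S_10 = -575718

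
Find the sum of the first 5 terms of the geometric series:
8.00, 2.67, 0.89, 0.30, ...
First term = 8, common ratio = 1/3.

Sₙ = a(1 - rⁿ) / (1 - r)
S_5 = 8(1 - (1/3)^5) / (1 - (1/3))
S_5 = 8(1 - (1/243)) / (2/3)
S_5 = 968/81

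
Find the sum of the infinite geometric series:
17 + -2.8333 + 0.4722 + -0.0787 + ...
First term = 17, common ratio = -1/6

For |r| < 1, S = a / (1 - r)
S = 17 / (1 - (-1/6))
S = 17 / (7/6)
S = 102/7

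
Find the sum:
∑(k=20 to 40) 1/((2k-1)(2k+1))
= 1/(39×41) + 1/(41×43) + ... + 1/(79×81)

Partial fractions: 1/((2k-1)(2k+1)) = (1/2)[1/(2k-1) - 1/(2k+1)]
The series telescopes:
= (1/2)[1/39 - 1/81]
= 7/1053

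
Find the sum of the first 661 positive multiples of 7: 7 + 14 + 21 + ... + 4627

Factor out 7: = 7(1 + 2 + ... + 661) = 7 × n(n+1)/2
= 7 × 661×662/2
= 7 × 218791
= 1531537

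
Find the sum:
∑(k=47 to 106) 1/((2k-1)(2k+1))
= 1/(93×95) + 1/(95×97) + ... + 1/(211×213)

Partial fractions: 1/((2k-1)(2k+1)) = (1/2)[1/(2k-1) - 1/(2k+1)]
The series telescopes:
= (1/2)[1/93 - 1/213]
= 20/6603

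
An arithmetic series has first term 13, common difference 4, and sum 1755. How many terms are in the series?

Using S = n/2 × [2a + (n-1)d]
1755 = n/2 × [2(13) + (n-1)(4)]
1755 = n/2 × [26 + 4n - 4]
3510 = n × [22 + 4n]
4n² + (22)n - 3510 = 0
Discriminant: Δ = (22)² - 4(4)(-3510) = 484 + 56160 = 56644
√Δ = 238
n = [-(22) + √Δ] / (2·4) = (-22 + 238) / 8 = 216 / 8 = 27
(The negative root is discarded since n must be a positive integer.)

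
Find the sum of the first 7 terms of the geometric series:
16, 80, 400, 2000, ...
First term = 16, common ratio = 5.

Sₙ = a(1 - rⁿ) / (1 - r)
S_7 = 16(1 - 5^7) / (1 - 5)
S_7 = 16(1 - 78125) / (-4)
S_7 = 312496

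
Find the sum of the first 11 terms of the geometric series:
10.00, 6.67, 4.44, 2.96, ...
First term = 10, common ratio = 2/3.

Sₙ = a(1 - rⁿ) / (1 - r)
S_11 = 10(1 - (2/3)^11) / (1 - (2/3))
S_11 = 10(1 - (2048/177147)) / (1/3)
S_11 = 1750990/59049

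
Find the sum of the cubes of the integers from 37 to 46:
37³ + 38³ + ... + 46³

Use ∑_{k=1}^{n} k³ = [n(n+1)/2]², then subtract the first 36 terms.
∑_{k=1}^{46} k³ = [46×47/2]² = 1081² = 1168561
∑_{k=1}^{36} k³ = [36×37/2]² = 666² = 443556
∑_{k=37}^{46} k³ = 1168561 - 443556 = 725005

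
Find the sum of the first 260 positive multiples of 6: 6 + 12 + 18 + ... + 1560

Factor out 6: = 6(1 + 2 + ... + 260) = 6 × n(n+1)/2
= 6 × 260×261/2
= 6 × 33930
= 203580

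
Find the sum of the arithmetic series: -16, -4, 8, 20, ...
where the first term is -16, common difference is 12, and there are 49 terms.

Sₙ = n/2 × (first + last)
Last term = a + (n-1)d = -16 + (49-1)×12 = 560
S_49 = 49/2 × (-16 + 560)
S_49 = 49/2 × 544 = 13328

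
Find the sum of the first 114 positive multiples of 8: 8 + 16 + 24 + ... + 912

Factor out 8: = 8(1 + 2 + ... + 114) = 8 × n(n+1)/2
= 8 × 114×115/2
= 8 × 6555
= 52440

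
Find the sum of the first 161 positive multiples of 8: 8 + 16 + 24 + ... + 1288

Factor out 8: = 8(1 + 2 + ... + 161) = 8 × n(n+1)/2
= 8 × 161×162/2
= 8 × 13041
= 104328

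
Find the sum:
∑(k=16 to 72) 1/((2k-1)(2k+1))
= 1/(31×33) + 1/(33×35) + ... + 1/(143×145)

Partial fractions: 1/((2k-1)(2k+1)) = (1/2)[1/(2k-1) - 1/(2k+1)]
The series telescopes:
= (1/2)[1/31 - 1/145]
= 57/4495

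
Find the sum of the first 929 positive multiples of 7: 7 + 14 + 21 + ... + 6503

Factor out 7: = 7(1 + 2 + ... + 929) = 7 × n(n+1)/2
= 7 × 929×930/2
= 7 × 431985
= 3023895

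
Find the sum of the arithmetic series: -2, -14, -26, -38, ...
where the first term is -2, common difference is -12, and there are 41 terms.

Sₙ = n/2 × (first + last)
Last term = a + (n-1)d = -2 + (41-1)×(-12) = -482
S_41 = 41/2 × (-2 + (-482))
S_41 = 41/2 × (-484) = -9922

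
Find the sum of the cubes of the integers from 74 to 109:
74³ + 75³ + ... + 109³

Use ∑_{k=1}^{n} k³ = [n(n+1)/2]², then subtract the first 73 terms.
∑_{k=1}^{109} k³ = [109×110/2]² = 5995² = 35940025
∑_{k=1}^{73} k³ = [73×74/2]² = 2701² = 7295401
∑_{k=74}^{109} k³ = 35940025 - 7295401 = 28644624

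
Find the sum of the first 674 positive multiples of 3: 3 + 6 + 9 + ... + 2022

Factor out 3: = 3(1 + 2 + ... + 674) = 3 × n(n+1)/2
= 3 × 674×675/2
= 3 × 227475
= 682425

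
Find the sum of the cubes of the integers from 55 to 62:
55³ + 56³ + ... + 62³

Use ∑_{k=1}^{n} k³ = [n(n+1)/2]², then subtract the first 54 terms.
∑_{k=1}^{62} k³ = [62×63/2]² = 1953² = 3814209
∑_{k=1}^{54} k³ = [54×55/2]² = 1485² = 2205225
∑_{k=55}^{62} k³ = 3814209 - 2205225 = 1608984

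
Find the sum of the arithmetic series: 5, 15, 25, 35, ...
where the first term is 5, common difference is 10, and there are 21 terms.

Sₙ = n/2 × (first + last)
Last term = a + (n-1)d = 5 + (21-1)×10 = 205
S_21 = 21/2 × (5 + 205)
S_21 = 21/2 × 210 = 2205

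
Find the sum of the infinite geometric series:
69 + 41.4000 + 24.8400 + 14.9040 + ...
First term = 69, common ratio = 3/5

For |r| < 1, S = a / (1 - r)
S = 69 / (1 - (3/5))
S = 69 / (2/5)
S = 345/2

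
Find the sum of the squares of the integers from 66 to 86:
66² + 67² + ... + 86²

Use ∑_{k=1}^{n} k² = n(n+1)(2n+1)/6, then subtract the first 65 terms.
∑_{k=1}^{86} k² = 86×87×173/6 = 215731
∑_{k=1}^{65} k² = 65×66×131/6 = 93665
∑_{k=66}^{86} k² = 215731 - 93665 = 122066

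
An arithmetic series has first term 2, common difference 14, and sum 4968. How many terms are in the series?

Using S = n/2 × [2a + (n-1)d]
4968 = n/2 × [2(2) + (n-1)(14)]
4968 = n/2 × [4 + 14n - 14]
9936 = n × [-10 + 14n]
14n² + (-10)n - 9936 = 0
Discriminant: Δ = (-10)² - 4(14)(-9936) = 100 + 556416 = 556516
√Δ = 746
n = [-(-10) + √Δ] / (2·14) = (10 + 746) / 28 = 756 / 28 = 27
(The negative root is discarded since n must be a positive integer.)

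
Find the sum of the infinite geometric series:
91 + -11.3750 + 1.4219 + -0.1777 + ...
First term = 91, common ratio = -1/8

For |r| < 1, S = a / (1 - r)
S = 91 / (1 - (-1/8))
S = 91 / (9/8)
S = 728/9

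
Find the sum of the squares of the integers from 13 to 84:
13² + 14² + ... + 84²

Use ∑_{k=1}^{n} k² = n(n+1)(2n+1)/6, then subtract the first 12 terms.
∑_{k=1}^{84} k² = 84×85×169/6 = 201110
∑_{k=1}^{12} k² = 12×13×25/6 = 650
∑_{k=13}^{84} k² = 201110 - 650 = 200460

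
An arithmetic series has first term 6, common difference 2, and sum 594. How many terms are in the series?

Using S = n/2 × [2a + (n-1)d]
594 = n/2 × [2(6) + (n-1)(2)]
594 = n/2 × [12 + 2n - 2]
1188 = n × [10 + 2n]
2n² + (10)n - 1188 = 0
Discriminant: Δ = (10)² - 4(2)(-1188) = 100 + 9504 = 9604
√Δ = 98
n = [-(10) + √Δ] / (2·2) = (-10 + 98) / 4 = 88 / 4 = 22
(The negative root is discarded since n must be a positive integer.)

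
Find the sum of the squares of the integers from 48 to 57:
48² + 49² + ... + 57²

Use ∑_{k=1}^{n} k² = n(n+1)(2n+1)/6, then subtract the first 47 terms.
∑_{k=1}^{57} k² = 57×58×115/6 = 63365
∑_{k=1}^{47} k² = 47×48×95/6 = 35720
∑_{k=48}^{57} k² = 63365 - 35720 = 27645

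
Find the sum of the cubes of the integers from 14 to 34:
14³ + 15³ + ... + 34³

Use ∑_{k=1}^{n} k³ = [n(n+1)/2]², then subtract the first 13 terms.
∑_{k=1}^{34} k³ = [34×35/2]² = 595² = 354025
∑_{k=1}^{13} k³ = [13×14/2]² = 91² = 8281
∑_{k=14}^{34} k³ = 354025 - 8281 = 345744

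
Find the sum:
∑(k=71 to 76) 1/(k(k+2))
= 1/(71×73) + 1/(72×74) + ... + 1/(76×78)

Partial fractions: 1/(k(k+2)) = (1/2)[1/k - 1/(k+2)]
Telescoping leaves the first two and last two terms:
= (1/2)[1/71 + 1/72 - 1/77 - 1/78]
= 11083/10234224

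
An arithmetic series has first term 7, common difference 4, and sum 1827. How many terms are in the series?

Using S = n/2 × [2a + (n-1)d]
1827 = n/2 × [2(7) + (n-1)(4)]
1827 = n/2 × [14 + 4n - 4]
3654 = n × [10 + 4n]
4n² + (10)n - 3654 = 0
Discriminant: Δ = (10)² - 4(4)(-3654) = 100 + 58464 = 58564
√Δ = 242
n = [-(10) + √Δ] / (2·4) = (-10 + 242) / 8 = 232 / 8 = 29
(The negative root is discarded since n must be a positive integer.)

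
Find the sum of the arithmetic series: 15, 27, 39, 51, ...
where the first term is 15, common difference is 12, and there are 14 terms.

Sₙ = n/2 × (first + last)
Last term = a + (n-1)d = 15 + (14-1)×12 = 171
S_14 = 14/2 × (15 + 171)
S_14 = 14/2 × 186 = 1302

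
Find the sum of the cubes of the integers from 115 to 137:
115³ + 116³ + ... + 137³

Use ∑_{k=1}^{n} k³ = [n(n+1)/2]², then subtract the first 114 terms.
∑_{k=1}^{137} k³ = [137×138/2]² = 9453² = 89359209
∑_{k=1}^{114} k³ = [114×115/2]² = 6555² = 42968025
∑_{k=115}^{137} k³ = 89359209 - 42968025 = 46391184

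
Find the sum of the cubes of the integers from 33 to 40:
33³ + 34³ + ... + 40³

Use ∑_{k=1}^{n} k³ = [n(n+1)/2]², then subtract the first 32 terms.
∑_{k=1}^{40} k³ = [40×41/2]² = 820² = 672400
∑_{k=1}^{32} k³ = [32×33/2]² = 528² = 278784
∑_{k=33}^{40} k³ = 672400 - 278784 = 393616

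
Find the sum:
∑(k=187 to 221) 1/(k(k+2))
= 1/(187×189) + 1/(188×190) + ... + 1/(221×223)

Partial fractions: 1/(k(k+2)) = (1/2)[1/k - 1/(k+2)]
Telescoping leaves the first two and last two terms:
= (1/2)[1/187 + 1/188 - 1/222 - 1/223]
= 1460165/1740432936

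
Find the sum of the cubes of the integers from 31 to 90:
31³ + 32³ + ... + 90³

Use ∑_{k=1}^{n} k³ = [n(n+1)/2]², then subtract the first 30 terms.
∑_{k=1}^{90} k³ = [90×91/2]² = 4095² = 16769025
∑_{k=1}^{30} k³ = [30×31/2]² = 465² = 216225
∑_{k=31}^{90} k³ = 16769025 - 216225 = 16552800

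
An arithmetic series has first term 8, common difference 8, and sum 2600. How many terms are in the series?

Using S = n/2 × [2a + (n-1)d]
2600 = n/2 × [2(8) + (n-1)(8)]
2600 = n/2 × [16 + 8n - 8]
5200 = n × [8 + 8n]
8n² + (8)n - 5200 = 0
Discriminant: Δ = (8)² - 4(8)(-5200) = 64 + 166400 = 166464
√Δ = 408
n = [-(8) + √Δ] / (2·8) = (-8 + 408) / 16 = 400 / 16 = 25
(The negative root is discarded since n must be a positive integer.)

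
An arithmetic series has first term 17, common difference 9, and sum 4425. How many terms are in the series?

Using S = n/2 × [2a + (n-1)d]
4425 = n/2 × [2(17) + (n-1)(9)]
4425 = n/2 × [34 + 9n - 9]
8850 = n × [25 + 9n]
9n² + (25)n - 8850 = 0
Discriminant: Δ = (25)² - 4(9)(-8850) = 625 + 318600 = 319225
√Δ = 565
n = [-(25) + √Δ] / (2·9) = (-25 + 565) / 18 = 540 / 18 = 30
(The negative root is discarded since n must be a positive integer.)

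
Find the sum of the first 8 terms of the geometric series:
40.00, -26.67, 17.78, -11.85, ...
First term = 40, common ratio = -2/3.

Sₙ = a(1 - rⁿ) / (1 - r)
S_8 = 40(1 - (-2/3)^8) / (1 - (-2/3))
S_8 = 40(1 - (256/6561)) / (5/3)
S_8 = 50440/2187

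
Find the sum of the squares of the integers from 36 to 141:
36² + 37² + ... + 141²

Use ∑_{k=1}^{n} k² = n(n+1)(2n+1)/6, then subtract the first 35 terms.
∑_{k=1}^{141} k² = 141×142×283/6 = 944371
∑_{k=1}^{35} k² = 35×36×71/6 = 14910
∑_{k=36}^{141} k² = 944371 - 14910 = 929461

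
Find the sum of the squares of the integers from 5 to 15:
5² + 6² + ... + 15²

Use ∑_{k=1}^{n} k² = n(n+1)(2n+1)/6, then subtract the first 4 terms.
∑_{k=1}^{15} k² = 15×16×31/6 = 1240
∑_{k=1}^{4} k² = 4×5×9/6 = 30
∑_{k=5}^{15} k² = 1240 - 30 = 1210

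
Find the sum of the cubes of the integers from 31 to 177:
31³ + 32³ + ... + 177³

Use ∑_{k=1}^{n} k³ = [n(n+1)/2]², then subtract the first 30 terms.
∑_{k=1}^{177} k³ = [177×178/2]² = 15753² = 248157009
∑_{k=1}^{30} k³ = [30×31/2]² = 465² = 216225
∑_{k=31}^{177} k³ = 248157009 - 216225 = 247940784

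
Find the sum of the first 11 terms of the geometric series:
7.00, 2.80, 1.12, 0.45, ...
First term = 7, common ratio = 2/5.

Sₙ = a(1 - rⁿ) / (1 - r)
S_11 = 7(1 - (2/5)^11) / (1 - (2/5))
S_11 = 7(1 - (2048/48828125)) / (3/5)
S_11 = 113927513/9765625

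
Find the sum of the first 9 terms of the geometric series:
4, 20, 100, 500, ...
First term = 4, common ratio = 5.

Sₙ = a(1 - rⁿ) / (1 - r)
S_9 = 4(1 - 5^9) / (1 - 5)
S_9 = 4(1 - 1953125) / (-4)
S_9 = 1953124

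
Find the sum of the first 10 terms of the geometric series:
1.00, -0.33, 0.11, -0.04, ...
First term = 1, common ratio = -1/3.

Sₙ = a(1 - rⁿ) / (1 - r)
S_10 = 1(1 - (-1/3)^10) / (1 - (-1/3))
S_10 = 1(1 - (1/59049)) / (4/3)
S_10 = 14762/19683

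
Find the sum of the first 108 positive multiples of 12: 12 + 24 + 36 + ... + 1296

Factor out 12: = 12(1 + 2 + ... + 108) = 12 × n(n+1)/2
= 12 × 108×109/2
= 12 × 5886
= 70632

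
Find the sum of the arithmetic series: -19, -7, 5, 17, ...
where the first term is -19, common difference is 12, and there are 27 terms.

Sₙ = n/2 × (first + last)
Last term = a + (n-1)d = -19 + (27-1)×12 = 293
S_27 = 27/2 × (-19 + 293)
S_27 = 27/2 × 274 = 3699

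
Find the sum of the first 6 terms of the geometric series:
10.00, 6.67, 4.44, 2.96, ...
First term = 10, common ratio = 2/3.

Sₙ = a(1 - rⁿ) / (1 - r)
S_6 = 10(1 - (2/3)^6) / (1 - (2/3))
S_6 = 10(1 - (64/729)) / (1/3)
S_6 = 6650/243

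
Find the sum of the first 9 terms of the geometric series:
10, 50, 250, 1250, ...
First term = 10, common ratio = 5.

Sₙ = a(1 - rⁿ) / (1 - r)
S_9 = 10(1 - 5^9) / (1 - 5)
S_9 = 10(1 - 1953125) / (-4)
S_9 = 4882810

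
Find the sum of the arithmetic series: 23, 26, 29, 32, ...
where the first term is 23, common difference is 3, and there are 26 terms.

Sₙ = n/2 × (first + last)
Last term = a + (n-1)d = 23 + (26-1)×3 = 98
S_26 = 26/2 × (23 + 98)
S_26 = 26/2 × 121 = 1573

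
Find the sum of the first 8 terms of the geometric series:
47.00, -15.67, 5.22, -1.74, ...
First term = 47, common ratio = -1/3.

Sₙ = a(1 - rⁿ) / (1 - r)
S_8 = 47(1 - (-1/3)^8) / (1 - (-1/3))
S_8 = 47(1 - (1/6561)) / (4/3)
S_8 = 77080/2187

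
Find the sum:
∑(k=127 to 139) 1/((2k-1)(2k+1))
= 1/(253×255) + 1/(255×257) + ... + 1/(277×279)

Partial fractions: 1/((2k-1)(2k+1)) = (1/2)[1/(2k-1) - 1/(2k+1)]
The series telescopes:
= (1/2)[1/253 - 1/279]
= 13/70587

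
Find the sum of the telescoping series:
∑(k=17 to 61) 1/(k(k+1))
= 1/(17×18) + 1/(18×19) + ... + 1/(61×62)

Partial fractions: 1/(k(k+1)) = 1/k - 1/(k+1)
The series telescopes:
= (1/17 - 1/18) + (1/18 - 1/19) + ... + (1/61 - 1/62)
= 1/17 - 1/62
= 45/1054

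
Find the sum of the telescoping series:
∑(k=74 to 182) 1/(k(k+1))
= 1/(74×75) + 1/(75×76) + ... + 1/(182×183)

Partial fractions: 1/(k(k+1)) = 1/k - 1/(k+1)
The series telescopes:
= (1/74 - 1/75) + (1/75 - 1/76) + ... + (1/182 - 1/183)
= 1/74 - 1/183
= 109/13542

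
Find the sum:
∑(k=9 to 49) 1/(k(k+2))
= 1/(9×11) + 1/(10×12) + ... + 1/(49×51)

Partial fractions: 1/(k(k+2)) = (1/2)[1/k - 1/(k+2)]
Telescoping leaves the first two and last two terms:
= (1/2)[1/9 + 1/10 - 1/50 - 1/51]
= 328/3825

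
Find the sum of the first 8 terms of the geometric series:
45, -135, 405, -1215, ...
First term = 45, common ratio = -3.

Sₙ = a(1 - rⁿ) / (1 - r)
S_8 = 45(1 - (-3)^8) / (1 - (-3))
S_8 = 45(1 - 6561) / (4)
S_8 = -73800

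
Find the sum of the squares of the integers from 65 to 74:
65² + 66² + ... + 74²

Use ∑_{k=1}^{n} k² = n(n+1)(2n+1)/6, then subtract the first 64 terms.
∑_{k=1}^{74} k² = 74×75×149/6 = 137825
∑_{k=1}^{64} k² = 64×65×129/6 = 89440
∑_{k=65}^{74} k² = 137825 - 89440 = 48385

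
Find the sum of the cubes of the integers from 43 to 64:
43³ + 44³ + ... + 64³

Use ∑_{k=1}^{n} k³ = [n(n+1)/2]², then subtract the first 42 terms.
∑_{k=1}^{64} k³ = [64×65/2]² = 2080² = 4326400
∑_{k=1}^{42} k³ = [42×43/2]² = 903² = 815409
∑_{k=43}^{64} k³ = 4326400 - 815409 = 3510991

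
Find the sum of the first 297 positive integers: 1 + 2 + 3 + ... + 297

Formula: ∑k = n(n+1)/2
= 297×298/2
= 88506/2
= 44253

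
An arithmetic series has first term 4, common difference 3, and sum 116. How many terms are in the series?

Using S = n/2 × [2a + (n-1)d]
116 = n/2 × [2(4) + (n-1)(3)]
116 = n/2 × [8 + 3n - 3]
232 = n × [5 + 3n]
3n² + (5)n - 232 = 0
Discriminant: Δ = (5)² - 4(3)(-232) = 25 + 2784 = 2809
√Δ = 53
n = [-(5) + √Δ] / (2·3) = (-5 + 53) / 6 = 48 / 6 = 8
(The negative root is discarded since n must be a positive integer.)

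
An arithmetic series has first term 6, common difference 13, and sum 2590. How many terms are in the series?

Using S = n/2 × [2a + (n-1)d]
2590 = n/2 × [2(6) + (n-1)(13)]
2590 = n/2 × [12 + 13n - 13]
5180 = n × [-1 + 13n]
13n² + (-1)n - 5180 = 0
Discriminant: Δ = (-1)² - 4(13)(-5180) = 1 + 269360 = 269361
√Δ = 519
n = [-(-1) + √Δ] / (2·13) = (1 + 519) / 26 = 520 / 26 = 20
(The negative root is discarded since n must be a positive integer.)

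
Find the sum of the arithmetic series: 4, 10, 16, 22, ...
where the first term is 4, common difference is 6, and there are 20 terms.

Sₙ = n/2 × (first + last)
Last term = a + (n-1)d = 4 + (20-1)×6 = 118
S_20 = 20/2 × (4 + 118)
S_20 = 20/2 × 122 = 1220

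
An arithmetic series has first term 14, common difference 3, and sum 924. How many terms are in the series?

Using S = n/2 × [2a + (n-1)d]
924 = n/2 × [2(14) + (n-1)(3)]
924 = n/2 × [28 + 3n - 3]
1848 = n × [25 + 3n]
3n² + (25)n - 1848 = 0
Discriminant: Δ = (25)² - 4(3)(-1848) = 625 + 22176 = 22801
√Δ = 151
n = [-(25) + √Δ] / (2·3) = (-25 + 151) / 6 = 126 / 6 = 21
(The negative root is discarded since n must be a positive integer.)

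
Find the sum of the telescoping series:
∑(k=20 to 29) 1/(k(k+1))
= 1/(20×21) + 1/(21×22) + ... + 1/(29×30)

Partial fractions: 1/(k(k+1)) = 1/k - 1/(k+1)
The series telescopes:
= (1/20 - 1/21) + (1/21 - 1/22) + ... + (1/29 - 1/30)
= 1/20 - 1/30
= 1/60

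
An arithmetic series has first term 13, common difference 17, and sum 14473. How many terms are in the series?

Using S = n/2 × [2a + (n-1)d]
14473 = n/2 × [2(13) + (n-1)(17)]
14473 = n/2 × [26 + 17n - 17]
28946 = n × [9 + 17n]
17n² + (9)n - 28946 = 0
Discriminant: Δ = (9)² - 4(17)(-28946) = 81 + 1968328 = 1968409
√Δ = 1403
n = [-(9) + √Δ] / (2·17) = (-9 + 1403) / 34 = 1394 / 34 = 41
(The negative root is discarded since n must be a positive integer.)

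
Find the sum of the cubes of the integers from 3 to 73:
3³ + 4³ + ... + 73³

Use ∑_{k=1}^{n} k³ = [n(n+1)/2]², then subtract the first 2 terms.
∑_{k=1}^{73} k³ = [73×74/2]² = 2701² = 7295401
∑_{k=1}^{2} k³ = [2×3/2]² = 3² = 9
∑_{k=3}^{73} k³ = 7295401 - 9 = 7295392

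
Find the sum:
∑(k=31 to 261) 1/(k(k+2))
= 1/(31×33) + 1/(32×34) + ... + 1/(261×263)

Partial fractions: 1/(k(k+2)) = (1/2)[1/k - 1/(k+2)]
Telescoping leaves the first two and last two terms:
= (1/2)[1/31 + 1/32 - 1/262 - 1/263]
= 1910139/68354752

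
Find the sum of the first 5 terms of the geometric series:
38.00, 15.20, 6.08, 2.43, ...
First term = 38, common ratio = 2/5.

Sₙ = a(1 - rⁿ) / (1 - r)
S_5 = 38(1 - (2/5)^5) / (1 - (2/5))
S_5 = 38(1 - (32/3125)) / (3/5)
S_5 = 39178/625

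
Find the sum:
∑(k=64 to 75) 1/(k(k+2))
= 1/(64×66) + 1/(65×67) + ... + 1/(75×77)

Partial fractions: 1/(k(k+2)) = (1/2)[1/k - 1/(k+2)]
Telescoping leaves the first two and last two terms:
= (1/2)[1/64 + 1/65 - 1/76 - 1/77]
= 29607/12172160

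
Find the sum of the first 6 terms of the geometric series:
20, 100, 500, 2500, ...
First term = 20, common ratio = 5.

Sₙ = a(1 - rⁿ) / (1 - r)
S_6 = 20(1 - 5^6) / (1 - 5)
S_6 = 20(1 - 15625) / (-4)
S_6 = 78120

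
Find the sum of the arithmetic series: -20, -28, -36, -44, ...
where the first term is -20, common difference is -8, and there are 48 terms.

Sₙ = n/2 × (first + last)
Last term = a + (n-1)d = -20 + (48-1)×(-8) = -396
S_48 = 48/2 × (-20 + (-396))
S_48 = 48/2 × (-416) = -9984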